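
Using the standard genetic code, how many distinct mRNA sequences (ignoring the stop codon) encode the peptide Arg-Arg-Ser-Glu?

Arg: 6 codons.
Arg: 6 codons.
Ser: 6 codons.
Glu: 2 codons.
6 × 6 × 6 × 2 = 432.

432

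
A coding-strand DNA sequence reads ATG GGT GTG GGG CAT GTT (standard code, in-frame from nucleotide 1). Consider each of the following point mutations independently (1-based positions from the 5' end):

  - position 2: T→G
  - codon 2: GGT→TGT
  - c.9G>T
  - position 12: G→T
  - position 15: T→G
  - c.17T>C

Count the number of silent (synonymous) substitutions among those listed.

2

Codon 1: ATG (Met) → AGG (Arg) — missense.
Codon 2: GGT (Gly) → TGT (Cys) — missense.
Codon 3: GTG (Val) → GTT (Val) — synonymous.
Codon 4: GGG (Gly) → GGT (Gly) — synonymous.
Codon 5: CAT (His) → CAG (Gln) — missense.
Codon 6: GTT (Val) → GCT (Ala) — missense.
Synonymous: 2 of 6.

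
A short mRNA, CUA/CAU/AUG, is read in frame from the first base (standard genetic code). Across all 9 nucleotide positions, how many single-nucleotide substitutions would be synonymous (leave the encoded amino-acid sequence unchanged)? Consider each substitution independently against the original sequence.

5

Codon 1 (CUA, Leu): 4 synonymous substitutions.
Codon 2 (CAU, His): 1 synonymous substitution.
Codon 3 (AUG, Met): 0 synonymous substitutions.
Total: 4 + 1 + 0 = 5.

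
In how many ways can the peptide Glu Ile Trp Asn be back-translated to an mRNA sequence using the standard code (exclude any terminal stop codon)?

Glu: 2 codons.
Ile: 3 codons.
Trp: 1 codon.
Asn: 2 codons.
2 × 3 × 1 × 2 = 12.

12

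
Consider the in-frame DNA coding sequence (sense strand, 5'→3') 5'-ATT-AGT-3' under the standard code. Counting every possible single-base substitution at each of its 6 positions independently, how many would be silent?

Codon 1 (ATT, Ile): 2 synonymous substitutions.
Codon 2 (AGT, Ser): 1 synonymous substitution.
Total: 2 + 1 = 3.

3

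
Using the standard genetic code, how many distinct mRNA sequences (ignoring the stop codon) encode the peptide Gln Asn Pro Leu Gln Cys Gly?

Gln: 2 codons.
Asn: 2 codons.
Pro: 4 codons.
Leu: 6 codons.
Gln: 2 codons.
Cys: 2 codons.
Gly: 4 codons.
2 × 2 × 4 × 6 × 2 × 2 × 4 = 1536.

1536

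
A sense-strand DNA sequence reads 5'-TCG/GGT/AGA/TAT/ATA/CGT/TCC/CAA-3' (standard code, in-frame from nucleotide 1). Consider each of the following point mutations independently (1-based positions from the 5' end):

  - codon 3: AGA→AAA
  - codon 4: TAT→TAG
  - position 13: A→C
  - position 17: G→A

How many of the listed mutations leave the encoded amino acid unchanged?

0

Codon 3: AGA (Arg) → AAA (Lys) — missense.
Codon 4: TAT (Tyr) → TAG (Stop) — nonsense.
Codon 5: ATA (Ile) → CTA (Leu) — missense.
Codon 6: CGT (Arg) → CAT (His) — missense.
Synonymous: 0 of 4.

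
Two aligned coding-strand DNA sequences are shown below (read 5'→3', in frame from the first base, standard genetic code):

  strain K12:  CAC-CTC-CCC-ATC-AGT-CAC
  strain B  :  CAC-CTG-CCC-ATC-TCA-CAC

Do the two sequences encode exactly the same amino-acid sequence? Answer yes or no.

yes

Codon 1: CAC His / CAC His — identical.
Codon 2: CTC Leu / CTG Leu — synonymous.
Codon 3: CCC Pro / CCC Pro — identical.
Codon 4: ATC Ile / ATC Ile — identical.
Codon 5: AGT Ser / TCA Ser — synonymous.
Codon 6: CAC His / CAC His — identical.
Nonsynonymous differences: 0 → same protein.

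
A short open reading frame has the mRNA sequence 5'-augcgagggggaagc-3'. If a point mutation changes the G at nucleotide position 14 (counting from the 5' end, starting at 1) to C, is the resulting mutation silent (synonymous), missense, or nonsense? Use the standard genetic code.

Position 14 falls in codon 5: AGC → Ser.
After the substitution the codon is ACC → Thr.
Ser ≠ Thr, so this is a missense mutation.

missense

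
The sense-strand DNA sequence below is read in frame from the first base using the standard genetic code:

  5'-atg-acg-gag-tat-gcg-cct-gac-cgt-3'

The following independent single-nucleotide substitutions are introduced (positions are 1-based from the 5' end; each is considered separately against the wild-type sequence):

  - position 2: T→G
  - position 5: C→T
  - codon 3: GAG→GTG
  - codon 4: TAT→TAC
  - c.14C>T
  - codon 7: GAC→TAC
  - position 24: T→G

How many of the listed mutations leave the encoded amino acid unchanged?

Codon 1: ATG (Met) → AGG (Arg) — missense.
Codon 2: ACG (Thr) → ATG (Met) — missense.
Codon 3: GAG (Glu) → GTG (Val) — missense.
Codon 4: TAT (Tyr) → TAC (Tyr) — synonymous.
Codon 5: GCG (Ala) → GTG (Val) — missense.
Codon 7: GAC (Asp) → TAC (Tyr) — missense.
Codon 8: CGT (Arg) → CGG (Arg) — synonymous.
Synonymous: 2 of 7.

2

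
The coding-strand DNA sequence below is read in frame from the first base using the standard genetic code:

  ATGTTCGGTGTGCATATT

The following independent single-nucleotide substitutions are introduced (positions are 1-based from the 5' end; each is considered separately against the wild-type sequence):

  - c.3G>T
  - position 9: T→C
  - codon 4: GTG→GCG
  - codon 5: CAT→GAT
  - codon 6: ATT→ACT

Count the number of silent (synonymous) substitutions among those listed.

1

Codon 1: ATG (Met) → ATT (Ile) — missense.
Codon 3: GGT (Gly) → GGC (Gly) — synonymous.
Codon 4: GTG (Val) → GCG (Ala) — missense.
Codon 5: CAT (His) → GAT (Asp) — missense.
Codon 6: ATT (Ile) → ACT (Thr) — missense.
Synonymous: 1 of 5.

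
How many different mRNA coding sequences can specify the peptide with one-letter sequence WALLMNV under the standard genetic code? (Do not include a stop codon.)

1152

Trp: 1 codon.
Ala: 4 codons.
Leu: 6 codons.
Leu: 6 codons.
Met: 1 codon.
Asn: 2 codons.
Val: 4 codons.
1 × 4 × 6 × 6 × 1 × 2 × 4 = 1152.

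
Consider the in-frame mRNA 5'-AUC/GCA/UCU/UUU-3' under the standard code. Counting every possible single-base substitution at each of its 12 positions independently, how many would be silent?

9

Codon 1 (AUC, Ile): 2 synonymous substitutions.
Codon 2 (GCA, Ala): 3 synonymous substitutions.
Codon 3 (UCU, Ser): 3 synonymous substitutions.
Codon 4 (UUU, Phe): 1 synonymous substitution.
Total: 2 + 3 + 3 + 1 = 9.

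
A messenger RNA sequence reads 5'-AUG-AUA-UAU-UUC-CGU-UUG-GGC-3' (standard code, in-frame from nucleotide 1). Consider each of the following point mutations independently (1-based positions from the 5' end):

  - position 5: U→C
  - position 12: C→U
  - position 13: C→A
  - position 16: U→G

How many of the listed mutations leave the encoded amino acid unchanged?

Codon 2: AUA (Ile) → ACA (Thr) — missense.
Codon 4: UUC (Phe) → UUU (Phe) — synonymous.
Codon 5: CGU (Arg) → AGU (Ser) — missense.
Codon 6: UUG (Leu) → GUG (Val) — missense.
Synonymous: 1 of 4.

1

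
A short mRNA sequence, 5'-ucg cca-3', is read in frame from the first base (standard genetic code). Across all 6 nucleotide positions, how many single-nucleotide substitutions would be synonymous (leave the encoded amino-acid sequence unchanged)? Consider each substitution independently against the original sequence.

Codon 1 (UCG, Ser): 3 synonymous substitutions.
Codon 2 (CCA, Pro): 3 synonymous substitutions.
Total: 3 + 3 = 6.

6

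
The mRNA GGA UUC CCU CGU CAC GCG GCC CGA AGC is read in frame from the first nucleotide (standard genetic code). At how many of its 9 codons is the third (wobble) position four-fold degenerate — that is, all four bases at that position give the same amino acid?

Codon 1 GGA (Gly): third position 4-fold.
Codon 2 UUC (Phe): third position 2-fold.
Codon 3 CCU (Pro): third position 4-fold.
Codon 4 CGU (Arg): third position 4-fold.
Codon 5 CAC (His): third position 2-fold.
Codon 6 GCG (Ala): third position 4-fold.
Codon 7 GCC (Ala): third position 4-fold.
Codon 8 CGA (Arg): third position 4-fold.
Codon 9 AGC (Ser): third position 2-fold.
Four-fold degenerate third positions: 6.

6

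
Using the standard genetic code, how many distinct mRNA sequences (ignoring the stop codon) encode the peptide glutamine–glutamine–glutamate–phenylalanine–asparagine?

Gln: 2 codons.
Gln: 2 codons.
Glu: 2 codons.
Phe: 2 codons.
Asn: 2 codons.
2 × 2 × 2 × 2 × 2 = 32.

32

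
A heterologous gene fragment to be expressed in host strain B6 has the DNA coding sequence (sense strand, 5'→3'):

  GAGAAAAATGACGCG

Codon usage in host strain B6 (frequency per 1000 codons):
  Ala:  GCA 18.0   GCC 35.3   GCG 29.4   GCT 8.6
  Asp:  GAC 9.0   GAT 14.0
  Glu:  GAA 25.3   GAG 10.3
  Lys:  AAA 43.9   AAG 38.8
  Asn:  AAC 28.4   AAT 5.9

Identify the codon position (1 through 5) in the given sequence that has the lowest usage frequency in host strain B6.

3

Codon 1 GAG (Glu): 10.3 per 1000.
Codon 2 AAA (Lys): 43.9 per 1000.
Codon 3 AAT (Asn): 5.9 per 1000.
Codon 4 GAC (Asp): 9.0 per 1000.
Codon 5 GCG (Ala): 29.4 per 1000.
Lowest frequency is 5.9 at codon 3.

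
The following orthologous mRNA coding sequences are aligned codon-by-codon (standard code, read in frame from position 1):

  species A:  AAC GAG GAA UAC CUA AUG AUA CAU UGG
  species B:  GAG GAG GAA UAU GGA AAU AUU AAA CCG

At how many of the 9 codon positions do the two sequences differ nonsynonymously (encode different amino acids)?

Codon 1: AAC Asn / GAG Glu — nonsynonymous.
Codon 2: GAG Glu / GAG Glu — identical.
Codon 3: GAA Glu / GAA Glu — identical.
Codon 4: UAC Tyr / UAU Tyr — synonymous.
Codon 5: CUA Leu / GGA Gly — nonsynonymous.
Codon 6: AUG Met / AAU Asn — nonsynonymous.
Codon 7: AUA Ile / AUU Ile — synonymous.
Codon 8: CAU His / AAA Lys — nonsynonymous.
Codon 9: UGG Trp / CCG Pro — nonsynonymous.
Nonsynonymous differences: 5.

5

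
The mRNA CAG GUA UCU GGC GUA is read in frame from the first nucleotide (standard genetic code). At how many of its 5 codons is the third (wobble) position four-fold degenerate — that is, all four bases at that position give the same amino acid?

Codon 1 CAG (Gln): third position 2-fold.
Codon 2 GUA (Val): third position 4-fold.
Codon 3 UCU (Ser): third position 4-fold.
Codon 4 GGC (Gly): third position 4-fold.
Codon 5 GUA (Val): third position 4-fold.
Four-fold degenerate third positions: 4.

4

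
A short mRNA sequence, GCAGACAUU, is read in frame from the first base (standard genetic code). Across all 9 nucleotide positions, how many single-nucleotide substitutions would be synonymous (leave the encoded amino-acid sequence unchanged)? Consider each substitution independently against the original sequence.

Codon 1 (GCA, Ala): 3 synonymous substitutions.
Codon 2 (GAC, Asp): 1 synonymous substitution.
Codon 3 (AUU, Ile): 2 synonymous substitutions.
Total: 3 + 1 + 2 = 6.

6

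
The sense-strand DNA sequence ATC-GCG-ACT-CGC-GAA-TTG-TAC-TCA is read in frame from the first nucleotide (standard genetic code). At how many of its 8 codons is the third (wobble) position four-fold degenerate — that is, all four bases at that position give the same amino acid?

4

Codon 1 ATC (Ile): third position 3-fold.
Codon 2 GCG (Ala): third position 4-fold.
Codon 3 ACT (Thr): third position 4-fold.
Codon 4 CGC (Arg): third position 4-fold.
Codon 5 GAA (Glu): third position 2-fold.
Codon 6 TTG (Leu): third position 2-fold.
Codon 7 TAC (Tyr): third position 2-fold.
Codon 8 TCA (Ser): third position 4-fold.
Four-fold degenerate third positions: 4.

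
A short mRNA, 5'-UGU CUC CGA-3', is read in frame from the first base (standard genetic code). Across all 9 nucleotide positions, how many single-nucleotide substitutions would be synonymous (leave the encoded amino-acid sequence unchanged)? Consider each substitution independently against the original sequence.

Codon 1 (UGU, Cys): 1 synonymous substitution.
Codon 2 (CUC, Leu): 3 synonymous substitutions.
Codon 3 (CGA, Arg): 4 synonymous substitutions.
Total: 1 + 3 + 4 = 8.

8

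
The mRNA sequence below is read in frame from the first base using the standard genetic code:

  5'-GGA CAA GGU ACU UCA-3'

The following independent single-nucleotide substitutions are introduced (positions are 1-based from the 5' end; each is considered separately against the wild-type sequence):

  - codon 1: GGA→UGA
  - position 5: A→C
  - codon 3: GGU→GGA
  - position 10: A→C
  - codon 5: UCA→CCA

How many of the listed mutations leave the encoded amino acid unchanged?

1

Codon 1: GGA (Gly) → UGA (Stop) — nonsense.
Codon 2: CAA (Gln) → CCA (Pro) — missense.
Codon 3: GGU (Gly) → GGA (Gly) — synonymous.
Codon 4: ACU (Thr) → CCU (Pro) — missense.
Codon 5: UCA (Ser) → CCA (Pro) — missense.
Synonymous: 1 of 5.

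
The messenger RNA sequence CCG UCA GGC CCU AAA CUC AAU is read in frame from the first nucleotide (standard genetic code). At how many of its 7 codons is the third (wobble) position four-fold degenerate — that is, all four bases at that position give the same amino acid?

Codon 1 CCG (Pro): third position 4-fold.
Codon 2 UCA (Ser): third position 4-fold.
Codon 3 GGC (Gly): third position 4-fold.
Codon 4 CCU (Pro): third position 4-fold.
Codon 5 AAA (Lys): third position 2-fold.
Codon 6 CUC (Leu): third position 4-fold.
Codon 7 AAU (Asn): third position 2-fold.
Four-fold degenerate third positions: 5.

5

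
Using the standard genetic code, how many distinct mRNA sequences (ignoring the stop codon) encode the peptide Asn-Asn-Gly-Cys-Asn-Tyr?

128

Asn: 2 codons.
Asn: 2 codons.
Gly: 4 codons.
Cys: 2 codons.
Asn: 2 codons.
Tyr: 2 codons.
2 × 2 × 4 × 2 × 2 × 2 = 128.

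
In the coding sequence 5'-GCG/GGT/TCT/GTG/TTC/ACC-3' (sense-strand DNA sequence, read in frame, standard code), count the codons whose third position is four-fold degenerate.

5

Codon 1 GCG (Ala): third position 4-fold.
Codon 2 GGT (Gly): third position 4-fold.
Codon 3 TCT (Ser): third position 4-fold.
Codon 4 GTG (Val): third position 4-fold.
Codon 5 TTC (Phe): third position 2-fold.
Codon 6 ACC (Thr): third position 4-fold.
Four-fold degenerate third positions: 5.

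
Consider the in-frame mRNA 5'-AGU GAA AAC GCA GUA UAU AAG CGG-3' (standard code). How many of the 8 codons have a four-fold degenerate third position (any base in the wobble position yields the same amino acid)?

Codon 1 AGU (Ser): third position 2-fold.
Codon 2 GAA (Glu): third position 2-fold.
Codon 3 AAC (Asn): third position 2-fold.
Codon 4 GCA (Ala): third position 4-fold.
Codon 5 GUA (Val): third position 4-fold.
Codon 6 UAU (Tyr): third position 2-fold.
Codon 7 AAG (Lys): third position 2-fold.
Codon 8 CGG (Arg): third position 4-fold.
Four-fold degenerate third positions: 3.

3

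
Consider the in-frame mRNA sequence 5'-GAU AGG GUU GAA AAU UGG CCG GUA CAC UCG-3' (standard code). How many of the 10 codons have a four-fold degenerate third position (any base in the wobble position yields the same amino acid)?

Codon 1 GAU (Asp): third position 2-fold.
Codon 2 AGG (Arg): third position 2-fold.
Codon 3 GUU (Val): third position 4-fold.
Codon 4 GAA (Glu): third position 2-fold.
Codon 5 AAU (Asn): third position 2-fold.
Codon 6 UGG (Trp): third position 1-fold.
Codon 7 CCG (Pro): third position 4-fold.
Codon 8 GUA (Val): third position 4-fold.
Codon 9 CAC (His): third position 2-fold.
Codon 10 UCG (Ser): third position 4-fold.
Four-fold degenerate third positions: 4.

4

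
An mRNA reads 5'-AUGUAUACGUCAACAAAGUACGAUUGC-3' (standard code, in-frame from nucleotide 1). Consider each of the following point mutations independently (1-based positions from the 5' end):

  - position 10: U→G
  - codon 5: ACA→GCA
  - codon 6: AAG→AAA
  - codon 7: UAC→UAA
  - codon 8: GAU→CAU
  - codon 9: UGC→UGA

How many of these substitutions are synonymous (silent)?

Codon 4: UCA (Ser) → GCA (Ala) — missense.
Codon 5: ACA (Thr) → GCA (Ala) — missense.
Codon 6: AAG (Lys) → AAA (Lys) — synonymous.
Codon 7: UAC (Tyr) → UAA (Stop) — nonsense.
Codon 8: GAU (Asp) → CAU (His) — missense.
Codon 9: UGC (Cys) → UGA (Stop) — nonsense.
Synonymous: 1 of 6.

1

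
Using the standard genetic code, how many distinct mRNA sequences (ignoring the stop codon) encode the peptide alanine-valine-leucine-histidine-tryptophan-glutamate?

Ala: 4 codons.
Val: 4 codons.
Leu: 6 codons.
His: 2 codons.
Trp: 1 codon.
Glu: 2 codons.
4 × 4 × 6 × 2 × 1 × 2 = 384.

384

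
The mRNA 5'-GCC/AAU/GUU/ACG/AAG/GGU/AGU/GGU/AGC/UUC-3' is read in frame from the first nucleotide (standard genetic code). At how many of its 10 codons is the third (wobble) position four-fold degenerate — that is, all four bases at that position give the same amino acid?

5

Codon 1 GCC (Ala): third position 4-fold.
Codon 2 AAU (Asn): third position 2-fold.
Codon 3 GUU (Val): third position 4-fold.
Codon 4 ACG (Thr): third position 4-fold.
Codon 5 AAG (Lys): third position 2-fold.
Codon 6 GGU (Gly): third position 4-fold.
Codon 7 AGU (Ser): third position 2-fold.
Codon 8 GGU (Gly): third position 4-fold.
Codon 9 AGC (Ser): third position 2-fold.
Codon 10 UUC (Phe): third position 2-fold.
Four-fold degenerate third positions: 5.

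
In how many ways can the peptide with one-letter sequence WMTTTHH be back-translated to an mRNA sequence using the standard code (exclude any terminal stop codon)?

Trp: 1 codon.
Met: 1 codon.
Thr: 4 codons.
Thr: 4 codons.
Thr: 4 codons.
His: 2 codons.
His: 2 codons.
1 × 1 × 4 × 4 × 4 × 2 × 2 = 256.

256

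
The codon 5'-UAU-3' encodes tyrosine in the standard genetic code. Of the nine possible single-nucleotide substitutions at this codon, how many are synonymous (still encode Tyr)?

1

Position 1: none → 0 synonymous.
Position 2: none → 0 synonymous.
Position 3: UAC → 1 synonymous.
Total: 0 + 0 + 1 = 1.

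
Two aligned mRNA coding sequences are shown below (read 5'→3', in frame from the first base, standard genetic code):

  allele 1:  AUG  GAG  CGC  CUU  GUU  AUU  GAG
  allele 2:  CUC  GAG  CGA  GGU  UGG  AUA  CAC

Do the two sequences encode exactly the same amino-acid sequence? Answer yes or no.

no

Codon 1: AUG Met / CUC Leu — nonsynonymous.
Codon 2: GAG Glu / GAG Glu — identical.
Codon 3: CGC Arg / CGA Arg — synonymous.
Codon 4: CUU Leu / GGU Gly — nonsynonymous.
Codon 5: GUU Val / UGG Trp — nonsynonymous.
Codon 6: AUU Ile / AUA Ile — synonymous.
Codon 7: GAG Glu / CAC His — nonsynonymous.
Nonsynonymous differences: 4 → different protein.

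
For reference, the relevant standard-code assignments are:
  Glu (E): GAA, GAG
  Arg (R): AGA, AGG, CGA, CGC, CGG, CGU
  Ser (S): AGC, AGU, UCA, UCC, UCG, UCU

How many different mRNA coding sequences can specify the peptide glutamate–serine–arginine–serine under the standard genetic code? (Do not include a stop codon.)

432

Glu: 2 codons.
Ser: 6 codons.
Arg: 6 codons.
Ser: 6 codons.
2 × 6 × 6 × 6 = 432.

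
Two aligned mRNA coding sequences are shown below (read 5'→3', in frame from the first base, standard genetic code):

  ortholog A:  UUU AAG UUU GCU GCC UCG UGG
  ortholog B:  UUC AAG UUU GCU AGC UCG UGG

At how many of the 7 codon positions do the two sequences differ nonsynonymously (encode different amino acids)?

1

Codon 1: UUU Phe / UUC Phe — synonymous.
Codon 2: AAG Lys / AAG Lys — identical.
Codon 3: UUU Phe / UUU Phe — identical.
Codon 4: GCU Ala / GCU Ala — identical.
Codon 5: GCC Ala / AGC Ser — nonsynonymous.
Codon 6: UCG Ser / UCG Ser — identical.
Codon 7: UGG Trp / UGG Trp — identical.
Nonsynonymous differences: 1.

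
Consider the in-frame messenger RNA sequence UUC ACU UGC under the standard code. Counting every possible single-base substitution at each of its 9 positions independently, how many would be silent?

5

Codon 1 (UUC, Phe): 1 synonymous substitution.
Codon 2 (ACU, Thr): 3 synonymous substitutions.
Codon 3 (UGC, Cys): 1 synonymous substitution.
Total: 1 + 3 + 1 = 5.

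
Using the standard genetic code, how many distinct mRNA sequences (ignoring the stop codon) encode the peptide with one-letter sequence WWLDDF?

48

Trp: 1 codon.
Trp: 1 codon.
Leu: 6 codons.
Asp: 2 codons.
Asp: 2 codons.
Phe: 2 codons.
1 × 1 × 6 × 2 × 2 × 2 = 48.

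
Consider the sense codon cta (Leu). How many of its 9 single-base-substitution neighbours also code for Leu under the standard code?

Position 1: TTA → 1 synonymous.
Position 2: none → 0 synonymous.
Position 3: CTT, CTC, CTG → 3 synonymous.
Total: 1 + 0 + 3 = 4.

4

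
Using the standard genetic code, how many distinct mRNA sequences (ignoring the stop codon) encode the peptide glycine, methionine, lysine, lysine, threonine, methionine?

64

Gly: 4 codons.
Met: 1 codon.
Lys: 2 codons.
Lys: 2 codons.
Thr: 4 codons.
Met: 1 codon.
4 × 1 × 2 × 2 × 4 × 1 = 64.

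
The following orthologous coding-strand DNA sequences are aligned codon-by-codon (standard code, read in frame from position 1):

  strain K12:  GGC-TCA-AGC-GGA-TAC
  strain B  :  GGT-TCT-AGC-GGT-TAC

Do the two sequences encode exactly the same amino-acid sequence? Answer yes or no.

Codon 1: GGC Gly / GGT Gly — synonymous.
Codon 2: TCA Ser / TCT Ser — synonymous.
Codon 3: AGC Ser / AGC Ser — identical.
Codon 4: GGA Gly / GGT Gly — synonymous.
Codon 5: TAC Tyr / TAC Tyr — identical.
Nonsynonymous differences: 0 → same protein.

yes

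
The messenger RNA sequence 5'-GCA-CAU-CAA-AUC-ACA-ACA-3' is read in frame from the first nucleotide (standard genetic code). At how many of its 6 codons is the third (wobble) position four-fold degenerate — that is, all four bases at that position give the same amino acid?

3

Codon 1 GCA (Ala): third position 4-fold.
Codon 2 CAU (His): third position 2-fold.
Codon 3 CAA (Gln): third position 2-fold.
Codon 4 AUC (Ile): third position 3-fold.
Codon 5 ACA (Thr): third position 4-fold.
Codon 6 ACA (Thr): third position 4-fold.
Four-fold degenerate third positions: 3.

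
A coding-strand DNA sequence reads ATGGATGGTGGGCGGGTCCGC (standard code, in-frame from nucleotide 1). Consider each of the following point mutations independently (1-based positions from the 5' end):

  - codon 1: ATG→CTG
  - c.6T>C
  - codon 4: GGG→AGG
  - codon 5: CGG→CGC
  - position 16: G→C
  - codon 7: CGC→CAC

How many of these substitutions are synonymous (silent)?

2

Codon 1: ATG (Met) → CTG (Leu) — missense.
Codon 2: GAT (Asp) → GAC (Asp) — synonymous.
Codon 4: GGG (Gly) → AGG (Arg) — missense.
Codon 5: CGG (Arg) → CGC (Arg) — synonymous.
Codon 6: GTC (Val) → CTC (Leu) — missense.
Codon 7: CGC (Arg) → CAC (His) — missense.
Synonymous: 2 of 6.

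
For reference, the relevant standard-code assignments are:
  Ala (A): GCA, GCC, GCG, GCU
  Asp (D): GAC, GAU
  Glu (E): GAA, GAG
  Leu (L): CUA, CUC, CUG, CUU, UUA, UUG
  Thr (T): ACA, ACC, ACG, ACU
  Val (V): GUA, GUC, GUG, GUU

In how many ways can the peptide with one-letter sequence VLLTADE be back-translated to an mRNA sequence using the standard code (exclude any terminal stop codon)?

9216

Val: 4 codons.
Leu: 6 codons.
Leu: 6 codons.
Thr: 4 codons.
Ala: 4 codons.
Asp: 2 codons.
Glu: 2 codons.
4 × 6 × 6 × 4 × 4 × 2 × 2 = 9216.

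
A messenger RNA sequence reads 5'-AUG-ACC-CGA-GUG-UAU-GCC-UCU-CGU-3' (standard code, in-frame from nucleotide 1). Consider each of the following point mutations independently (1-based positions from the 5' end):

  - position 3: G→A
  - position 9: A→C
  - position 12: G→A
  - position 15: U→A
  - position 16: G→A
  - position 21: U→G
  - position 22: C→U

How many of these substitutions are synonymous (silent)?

3

Codon 1: AUG (Met) → AUA (Ile) — missense.
Codon 3: CGA (Arg) → CGC (Arg) — synonymous.
Codon 4: GUG (Val) → GUA (Val) — synonymous.
Codon 5: UAU (Tyr) → UAA (Stop) — nonsense.
Codon 6: GCC (Ala) → ACC (Thr) — missense.
Codon 7: UCU (Ser) → UCG (Ser) — synonymous.
Codon 8: CGU (Arg) → UGU (Cys) — missense.
Synonymous: 3 of 7.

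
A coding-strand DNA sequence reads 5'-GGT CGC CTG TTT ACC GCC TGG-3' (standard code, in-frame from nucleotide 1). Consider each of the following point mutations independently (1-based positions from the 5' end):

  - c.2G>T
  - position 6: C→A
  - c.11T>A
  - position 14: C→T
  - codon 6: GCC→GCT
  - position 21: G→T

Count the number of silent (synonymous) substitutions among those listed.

Codon 1: GGT (Gly) → GTT (Val) — missense.
Codon 2: CGC (Arg) → CGA (Arg) — synonymous.
Codon 4: TTT (Phe) → TAT (Tyr) — missense.
Codon 5: ACC (Thr) → ATC (Ile) — missense.
Codon 6: GCC (Ala) → GCT (Ala) — synonymous.
Codon 7: TGG (Trp) → TGT (Cys) — missense.
Synonymous: 2 of 6.

2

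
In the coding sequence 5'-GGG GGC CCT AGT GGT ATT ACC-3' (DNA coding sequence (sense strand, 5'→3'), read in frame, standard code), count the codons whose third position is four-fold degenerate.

5

Codon 1 GGG (Gly): third position 4-fold.
Codon 2 GGC (Gly): third position 4-fold.
Codon 3 CCT (Pro): third position 4-fold.
Codon 4 AGT (Ser): third position 2-fold.
Codon 5 GGT (Gly): third position 4-fold.
Codon 6 ATT (Ile): third position 3-fold.
Codon 7 ACC (Thr): third position 4-fold.
Four-fold degenerate third positions: 5.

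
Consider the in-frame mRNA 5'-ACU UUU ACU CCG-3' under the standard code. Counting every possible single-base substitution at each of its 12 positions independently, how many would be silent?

Codon 1 (ACU, Thr): 3 synonymous substitutions.
Codon 2 (UUU, Phe): 1 synonymous substitution.
Codon 3 (ACU, Thr): 3 synonymous substitutions.
Codon 4 (CCG, Pro): 3 synonymous substitutions.
Total: 3 + 1 + 3 + 3 = 10.

10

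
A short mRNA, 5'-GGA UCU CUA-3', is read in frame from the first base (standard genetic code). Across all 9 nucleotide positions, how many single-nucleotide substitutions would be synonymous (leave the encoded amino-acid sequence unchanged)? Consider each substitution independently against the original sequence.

Codon 1 (GGA, Gly): 3 synonymous substitutions.
Codon 2 (UCU, Ser): 3 synonymous substitutions.
Codon 3 (CUA, Leu): 4 synonymous substitutions.
Total: 3 + 3 + 4 = 10.

10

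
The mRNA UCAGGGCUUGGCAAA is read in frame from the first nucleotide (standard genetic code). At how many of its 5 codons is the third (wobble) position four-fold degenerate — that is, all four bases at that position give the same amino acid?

4

Codon 1 UCA (Ser): third position 4-fold.
Codon 2 GGG (Gly): third position 4-fold.
Codon 3 CUU (Leu): third position 4-fold.
Codon 4 GGC (Gly): third position 4-fold.
Codon 5 AAA (Lys): third position 2-fold.
Four-fold degenerate third positions: 4.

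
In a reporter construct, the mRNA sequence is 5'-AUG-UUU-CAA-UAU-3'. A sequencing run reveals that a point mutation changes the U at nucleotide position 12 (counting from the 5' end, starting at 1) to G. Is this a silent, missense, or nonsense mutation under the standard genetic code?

Position 12 falls in codon 4: UAU → Tyr.
After the substitution the codon is UAG → Stop.
The new codon is a stop codon, so this is a nonsense mutation.

nonsense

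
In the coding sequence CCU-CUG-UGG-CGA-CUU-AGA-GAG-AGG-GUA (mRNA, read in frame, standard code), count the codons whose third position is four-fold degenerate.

5

Codon 1 CCU (Pro): third position 4-fold.
Codon 2 CUG (Leu): third position 4-fold.
Codon 3 UGG (Trp): third position 1-fold.
Codon 4 CGA (Arg): third position 4-fold.
Codon 5 CUU (Leu): third position 4-fold.
Codon 6 AGA (Arg): third position 2-fold.
Codon 7 GAG (Glu): third position 2-fold.
Codon 8 AGG (Arg): third position 2-fold.
Codon 9 GUA (Val): third position 4-fold.
Four-fold degenerate third positions: 5.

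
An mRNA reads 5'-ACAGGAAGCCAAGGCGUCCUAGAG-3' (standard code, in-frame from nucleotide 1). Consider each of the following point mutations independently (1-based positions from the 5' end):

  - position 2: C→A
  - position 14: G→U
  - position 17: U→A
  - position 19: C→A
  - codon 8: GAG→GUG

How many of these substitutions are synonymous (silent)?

0

Codon 1: ACA (Thr) → AAA (Lys) — missense.
Codon 5: GGC (Gly) → GUC (Val) — missense.
Codon 6: GUC (Val) → GAC (Asp) — missense.
Codon 7: CUA (Leu) → AUA (Ile) — missense.
Codon 8: GAG (Glu) → GUG (Val) — missense.
Synonymous: 0 of 5.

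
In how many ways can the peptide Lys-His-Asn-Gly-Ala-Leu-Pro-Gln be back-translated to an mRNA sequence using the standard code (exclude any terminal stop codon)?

Lys: 2 codons.
His: 2 codons.
Asn: 2 codons.
Gly: 4 codons.
Ala: 4 codons.
Leu: 6 codons.
Pro: 4 codons.
Gln: 2 codons.
2 × 2 × 2 × 4 × 4 × 6 × 4 × 2 = 6144.

6144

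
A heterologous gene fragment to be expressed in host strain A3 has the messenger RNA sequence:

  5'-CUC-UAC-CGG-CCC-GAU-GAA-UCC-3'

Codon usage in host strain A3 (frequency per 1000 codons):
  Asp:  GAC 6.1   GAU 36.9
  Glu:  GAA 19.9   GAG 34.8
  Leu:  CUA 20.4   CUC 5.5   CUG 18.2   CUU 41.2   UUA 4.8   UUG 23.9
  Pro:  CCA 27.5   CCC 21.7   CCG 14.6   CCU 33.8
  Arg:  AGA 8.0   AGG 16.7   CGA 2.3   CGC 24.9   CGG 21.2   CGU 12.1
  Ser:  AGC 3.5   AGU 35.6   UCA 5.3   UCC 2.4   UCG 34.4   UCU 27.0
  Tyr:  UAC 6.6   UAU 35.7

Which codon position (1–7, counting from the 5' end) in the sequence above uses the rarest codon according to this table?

Codon 1 CUC (Leu): 5.5 per 1000.
Codon 2 UAC (Tyr): 6.6 per 1000.
Codon 3 CGG (Arg): 21.2 per 1000.
Codon 4 CCC (Pro): 21.7 per 1000.
Codon 5 GAU (Asp): 36.9 per 1000.
Codon 6 GAA (Glu): 19.9 per 1000.
Codon 7 UCC (Ser): 2.4 per 1000.
Lowest frequency is 2.4 at codon 7.

7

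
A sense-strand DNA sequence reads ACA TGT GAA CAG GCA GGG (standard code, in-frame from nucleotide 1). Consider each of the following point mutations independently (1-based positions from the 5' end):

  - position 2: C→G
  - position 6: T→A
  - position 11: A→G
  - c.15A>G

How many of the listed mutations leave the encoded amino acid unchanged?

Codon 1: ACA (Thr) → AGA (Arg) — missense.
Codon 2: TGT (Cys) → TGA (Stop) — nonsense.
Codon 4: CAG (Gln) → CGG (Arg) — missense.
Codon 5: GCA (Ala) → GCG (Ala) — synonymous.
Synonymous: 1 of 4.

1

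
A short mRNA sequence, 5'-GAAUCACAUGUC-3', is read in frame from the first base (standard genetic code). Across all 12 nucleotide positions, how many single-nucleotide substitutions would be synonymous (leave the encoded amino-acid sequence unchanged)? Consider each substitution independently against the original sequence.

8

Codon 1 (GAA, Glu): 1 synonymous substitution.
Codon 2 (UCA, Ser): 3 synonymous substitutions.
Codon 3 (CAU, His): 1 synonymous substitution.
Codon 4 (GUC, Val): 3 synonymous substitutions.
Total: 1 + 3 + 1 + 3 = 8.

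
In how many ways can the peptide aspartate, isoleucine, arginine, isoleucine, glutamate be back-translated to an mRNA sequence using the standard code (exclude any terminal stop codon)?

Asp: 2 codons.
Ile: 3 codons.
Arg: 6 codons.
Ile: 3 codons.
Glu: 2 codons.
2 × 3 × 6 × 3 × 2 = 216.

216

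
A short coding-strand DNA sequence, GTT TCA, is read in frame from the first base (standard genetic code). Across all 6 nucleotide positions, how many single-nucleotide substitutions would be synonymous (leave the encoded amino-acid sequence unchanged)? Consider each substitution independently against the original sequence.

6

Codon 1 (GTT, Val): 3 synonymous substitutions.
Codon 2 (TCA, Ser): 3 synonymous substitutions.
Total: 3 + 3 = 6.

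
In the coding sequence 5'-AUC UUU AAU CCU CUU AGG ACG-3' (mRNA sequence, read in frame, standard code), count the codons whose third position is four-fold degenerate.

Codon 1 AUC (Ile): third position 3-fold.
Codon 2 UUU (Phe): third position 2-fold.
Codon 3 AAU (Asn): third position 2-fold.
Codon 4 CCU (Pro): third position 4-fold.
Codon 5 CUU (Leu): third position 4-fold.
Codon 6 AGG (Arg): third position 2-fold.
Codon 7 ACG (Thr): third position 4-fold.
Four-fold degenerate third positions: 3.

3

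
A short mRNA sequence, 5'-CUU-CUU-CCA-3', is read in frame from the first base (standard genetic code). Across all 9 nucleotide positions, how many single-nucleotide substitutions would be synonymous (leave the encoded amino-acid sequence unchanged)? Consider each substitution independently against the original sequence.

9

Codon 1 (CUU, Leu): 3 synonymous substitutions.
Codon 2 (CUU, Leu): 3 synonymous substitutions.
Codon 3 (CCA, Pro): 3 synonymous substitutions.
Total: 3 + 3 + 3 = 9.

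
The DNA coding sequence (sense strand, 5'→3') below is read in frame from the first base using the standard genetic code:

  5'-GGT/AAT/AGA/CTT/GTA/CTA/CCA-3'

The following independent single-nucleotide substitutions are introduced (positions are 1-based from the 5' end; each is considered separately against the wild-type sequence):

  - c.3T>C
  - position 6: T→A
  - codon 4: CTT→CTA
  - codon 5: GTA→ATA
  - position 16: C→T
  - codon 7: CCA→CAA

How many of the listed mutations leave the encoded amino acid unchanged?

3

Codon 1: GGT (Gly) → GGC (Gly) — synonymous.
Codon 2: AAT (Asn) → AAA (Lys) — missense.
Codon 4: CTT (Leu) → CTA (Leu) — synonymous.
Codon 5: GTA (Val) → ATA (Ile) — missense.
Codon 6: CTA (Leu) → TTA (Leu) — synonymous.
Codon 7: CCA (Pro) → CAA (Gln) — missense.
Synonymous: 3 of 6.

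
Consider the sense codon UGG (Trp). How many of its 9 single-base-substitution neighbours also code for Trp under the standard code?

0

Position 1: none → 0 synonymous.
Position 2: none → 0 synonymous.
Position 3: none → 0 synonymous.
Total: 0 + 0 + 0 = 0.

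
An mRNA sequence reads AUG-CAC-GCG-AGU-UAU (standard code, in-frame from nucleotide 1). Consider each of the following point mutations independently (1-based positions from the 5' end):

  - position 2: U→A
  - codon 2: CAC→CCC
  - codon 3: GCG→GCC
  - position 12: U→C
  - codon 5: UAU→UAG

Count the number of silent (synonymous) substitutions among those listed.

2

Codon 1: AUG (Met) → AAG (Lys) — missense.
Codon 2: CAC (His) → CCC (Pro) — missense.
Codon 3: GCG (Ala) → GCC (Ala) — synonymous.
Codon 4: AGU (Ser) → AGC (Ser) — synonymous.
Codon 5: UAU (Tyr) → UAG (Stop) — nonsense.
Synonymous: 2 of 5.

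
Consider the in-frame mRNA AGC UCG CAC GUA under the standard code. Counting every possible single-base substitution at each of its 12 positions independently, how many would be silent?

8

Codon 1 (AGC, Ser): 1 synonymous substitution.
Codon 2 (UCG, Ser): 3 synonymous substitutions.
Codon 3 (CAC, His): 1 synonymous substitution.
Codon 4 (GUA, Val): 3 synonymous substitutions.
Total: 1 + 3 + 1 + 3 = 8.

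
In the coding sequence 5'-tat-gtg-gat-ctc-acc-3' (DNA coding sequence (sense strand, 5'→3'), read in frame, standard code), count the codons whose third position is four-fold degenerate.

Codon 1 TAT (Tyr): third position 2-fold.
Codon 2 GTG (Val): third position 4-fold.
Codon 3 GAT (Asp): third position 2-fold.
Codon 4 CTC (Leu): third position 4-fold.
Codon 5 ACC (Thr): third position 4-fold.
Four-fold degenerate third positions: 3.

3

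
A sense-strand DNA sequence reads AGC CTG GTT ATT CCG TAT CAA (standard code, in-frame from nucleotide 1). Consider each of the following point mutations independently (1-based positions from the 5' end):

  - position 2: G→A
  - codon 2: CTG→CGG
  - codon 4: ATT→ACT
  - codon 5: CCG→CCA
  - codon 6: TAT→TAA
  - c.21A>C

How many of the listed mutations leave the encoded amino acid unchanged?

Codon 1: AGC (Ser) → AAC (Asn) — missense.
Codon 2: CTG (Leu) → CGG (Arg) — missense.
Codon 4: ATT (Ile) → ACT (Thr) — missense.
Codon 5: CCG (Pro) → CCA (Pro) — synonymous.
Codon 6: TAT (Tyr) → TAA (Stop) — nonsense.
Codon 7: CAA (Gln) → CAC (His) — missense.
Synonymous: 1 of 6.

1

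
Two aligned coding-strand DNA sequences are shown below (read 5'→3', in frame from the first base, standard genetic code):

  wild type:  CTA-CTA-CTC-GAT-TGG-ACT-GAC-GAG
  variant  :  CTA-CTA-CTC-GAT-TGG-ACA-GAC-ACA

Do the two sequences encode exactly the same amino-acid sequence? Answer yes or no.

no

Codon 1: CTA Leu / CTA Leu — identical.
Codon 2: CTA Leu / CTA Leu — identical.
Codon 3: CTC Leu / CTC Leu — identical.
Codon 4: GAT Asp / GAT Asp — identical.
Codon 5: TGG Trp / TGG Trp — identical.
Codon 6: ACT Thr / ACA Thr — synonymous.
Codon 7: GAC Asp / GAC Asp — identical.
Codon 8: GAG Glu / ACA Thr — nonsynonymous.
Nonsynonymous differences: 1 → different protein.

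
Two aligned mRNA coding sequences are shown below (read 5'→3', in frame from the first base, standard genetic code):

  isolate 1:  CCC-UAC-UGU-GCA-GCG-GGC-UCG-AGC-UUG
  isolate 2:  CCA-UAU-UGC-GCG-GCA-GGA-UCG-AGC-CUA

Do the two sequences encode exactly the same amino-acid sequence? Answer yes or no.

yes

Codon 1: CCC Pro / CCA Pro — synonymous.
Codon 2: UAC Tyr / UAU Tyr — synonymous.
Codon 3: UGU Cys / UGC Cys — synonymous.
Codon 4: GCA Ala / GCG Ala — synonymous.
Codon 5: GCG Ala / GCA Ala — synonymous.
Codon 6: GGC Gly / GGA Gly — synonymous.
Codon 7: UCG Ser / UCG Ser — identical.
Codon 8: AGC Ser / AGC Ser — identical.
Codon 9: UUG Leu / CUA Leu — synonymous.
Nonsynonymous differences: 0 → same protein.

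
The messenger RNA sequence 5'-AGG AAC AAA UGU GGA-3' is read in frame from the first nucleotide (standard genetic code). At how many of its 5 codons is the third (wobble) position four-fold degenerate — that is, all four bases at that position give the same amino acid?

Codon 1 AGG (Arg): third position 2-fold.
Codon 2 AAC (Asn): third position 2-fold.
Codon 3 AAA (Lys): third position 2-fold.
Codon 4 UGU (Cys): third position 2-fold.
Codon 5 GGA (Gly): third position 4-fold.
Four-fold degenerate third positions: 1.

1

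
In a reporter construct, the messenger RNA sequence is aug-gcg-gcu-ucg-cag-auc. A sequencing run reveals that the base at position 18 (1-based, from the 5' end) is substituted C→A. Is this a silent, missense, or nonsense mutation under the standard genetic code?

Position 18 falls in codon 6: AUC → Ile.
After the substitution the codon is AUA → Ile.
Both encode Ile, so the change is synonymous.

silent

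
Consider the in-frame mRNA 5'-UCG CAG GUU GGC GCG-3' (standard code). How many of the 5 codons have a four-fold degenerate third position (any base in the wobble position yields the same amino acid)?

Codon 1 UCG (Ser): third position 4-fold.
Codon 2 CAG (Gln): third position 2-fold.
Codon 3 GUU (Val): third position 4-fold.
Codon 4 GGC (Gly): third position 4-fold.
Codon 5 GCG (Ala): third position 4-fold.
Four-fold degenerate third positions: 4.

4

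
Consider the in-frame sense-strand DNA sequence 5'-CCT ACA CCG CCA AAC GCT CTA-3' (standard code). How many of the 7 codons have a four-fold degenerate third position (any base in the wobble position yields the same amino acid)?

6

Codon 1 CCT (Pro): third position 4-fold.
Codon 2 ACA (Thr): third position 4-fold.
Codon 3 CCG (Pro): third position 4-fold.
Codon 4 CCA (Pro): third position 4-fold.
Codon 5 AAC (Asn): third position 2-fold.
Codon 6 GCT (Ala): third position 4-fold.
Codon 7 CTA (Leu): third position 4-fold.
Four-fold degenerate third positions: 6.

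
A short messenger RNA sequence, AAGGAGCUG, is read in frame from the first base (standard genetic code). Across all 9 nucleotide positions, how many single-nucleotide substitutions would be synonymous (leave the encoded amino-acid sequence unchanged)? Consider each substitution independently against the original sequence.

Codon 1 (AAG, Lys): 1 synonymous substitution.
Codon 2 (GAG, Glu): 1 synonymous substitution.
Codon 3 (CUG, Leu): 4 synonymous substitutions.
Total: 1 + 1 + 4 = 6.

6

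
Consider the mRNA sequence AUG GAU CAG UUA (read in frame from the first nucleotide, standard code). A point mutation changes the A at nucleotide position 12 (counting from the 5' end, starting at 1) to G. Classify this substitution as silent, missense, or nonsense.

silent

Position 12 falls in codon 4: UUA → Leu.
After the substitution the codon is UUG → Leu.
Both encode Leu, so the change is synonymous.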